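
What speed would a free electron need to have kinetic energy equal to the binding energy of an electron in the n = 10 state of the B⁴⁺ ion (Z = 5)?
1.0938e+06 m/s (or 0.36% of c)

The binding energy at n = 10 for B⁴⁺ is:
E_10 = -13.6057 × 5²/10² = -3.4014250 eV
|E_10| = 3.4014250 eV

Convert to Joules:
KE = 3.4014250 eV × (1.602177 × 10⁻¹⁹ J/eV) = 5.449685e-19 J

Using KE = ½mv²:
v = √(2·KE/m_e)
v = √(2 × 5.449685e-19 J / 9.10938 × 10⁻³¹ kg)
v = 1.0938e+06 m/s

This is approximately 0.36% the speed of light.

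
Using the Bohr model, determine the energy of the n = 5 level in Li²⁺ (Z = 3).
-4.898052 eV

For hydrogen-like ions, the energy levels scale with Z²:
E_n = -13.6057 Z² / n² eV

For Li²⁺ (Z = 3) at n = 5:
E_5 = -13.6057 × 3² / 5²
E_5 = -13.6057 × 9 / 25
E_5 = -122.4513 / 25
E_5 = -4.898052 eV

The energy is 9 times more negative than hydrogen at the same n due to the stronger nuclear charge.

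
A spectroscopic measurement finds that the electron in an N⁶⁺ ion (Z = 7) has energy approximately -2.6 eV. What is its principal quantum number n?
n = 16

The exact energy levels follow E_n = -13.6057 Z² / n² eV with Z = 7.

The measured value (-2.6 eV) is reported to only 2 significant figures, so we must test candidate n values and see which one matches to that precision.

Candidate energies:
  n = 14:  E = -13.6057 × 7² / 14² = -3.40143 eV
  n = 15:  E = -13.6057 × 7² / 15² = -2.96302 eV
  n = 16:  E = -13.6057 × 7² / 16² = -2.60422 eV  ← matches
  n = 17:  E = -13.6057 × 7² / 17² = -2.30685 eV
  n = 18:  E = -13.6057 × 7² / 18² = -2.05765 eV

Checking against the measurement of -2.6 eV (2 sig figs), only n = 16 agrees:
E_16 = -2.60422 eV, which rounds to -2.6 eV ✓

Therefore n = 16.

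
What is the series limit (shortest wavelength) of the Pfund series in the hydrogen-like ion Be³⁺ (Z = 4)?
142.38518 nm

The series limit corresponds to the transition from n = ∞ to n = 5.
This is the highest energy (shortest wavelength) transition in the Pfund series.

E_∞ = 0 eV
E_5 = -13.6057 × 4² / 5² = -8.707648000 eV

Energy at series limit:
ΔE = E_∞ - E_5 = 0 - (-8.707648000) = 8.707648000 eV
λ = hc/E = 1239.84 eV·nm / 8.707648000 eV = 142.38518 nm

This energy equals the ionization energy from the n = 5 state of Be³⁺.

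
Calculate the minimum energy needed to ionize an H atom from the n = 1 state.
13.605700 eV

The ionization energy is the energy needed to remove the electron completely (n → ∞).

For hydrogen, E_n = -13.6057 eV / n².

At n = 1: E_1 = -13.6057 / 1² = -13.605700000 eV
At n = ∞: E_∞ = 0 eV

Ionization energy = E_∞ - E_1 = 0 - (-13.605700000) = 13.605700000 eV
Ionization energy ≈ 13.605700 eV

This is also called the binding energy of the electron in state n = 1.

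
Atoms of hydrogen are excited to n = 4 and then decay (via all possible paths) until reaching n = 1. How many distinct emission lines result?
6

The electron can occupy levels n = 1, 2, ..., 4 during de-excitation — that is m = 4 - 1 + 1 = 4 distinct levels.

The number of distinct spectral lines equals the number of ways to choose 2 of these m levels (each pair gives one possible emission transition):

Number of lines = m(m-1)/2 = 4×3/2 = 6

These correspond to all possible transitions between the 4 levels:
4 → 3, 4 → 2, 4 → 1, 3 → 2, 3 → 1, 2 → 1

Each transition produces a photon with a unique energy (and thus wavelength). This count does not depend on Z.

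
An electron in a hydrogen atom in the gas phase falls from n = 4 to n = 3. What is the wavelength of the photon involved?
1874.60 nm

First, find the transition energy using E_n = -13.6057 / n² eV:
E_4 = -13.6057 / 4² = -0.85035625 eV
E_3 = -13.6057 / 3² = -1.51174444 eV

Photon energy: |ΔE| = |E_3 - E_4| = 0.66138819 eV

Convert to wavelength using E = hc/λ with hc = 1239.84 eV·nm:
λ = hc/E = 1239.84 eV·nm / 0.66138819 eV
λ = 1874.60 nm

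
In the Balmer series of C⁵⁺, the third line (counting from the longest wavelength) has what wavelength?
12.05 nm

The lines of a series are numbered from the longest wavelength (smallest ΔE) outward; the third line is the transition from n = n_f + 3 to n_f.
The Balmer series has all transitions ending at n_f = 2.

For C⁵⁺ (Z = 6), the third line (γ-line) is the jump from n = 5 to n = 2:
E_5 = -13.6057 × 6² / 5² = -19.5922 eV
E_2 = -13.6057 × 6² / 2² = -122.4513 eV
ΔE = E_5 - E_2 = 102.8591 eV

λ = hc/E = 1239.84 eV·nm / 102.8591 eV
λ = 12.05 nm

This is the γ-line of the Balmer series in C⁵⁺.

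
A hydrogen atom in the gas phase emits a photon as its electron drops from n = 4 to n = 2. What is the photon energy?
2.551 eV

The energy levels are E_n = -13.6057 eV / n².

Energy at n = 4: E_4 = -13.6057 / 4² = -0.850356 eV
Energy at n = 2: E_2 = -13.6057 / 2² = -3.401425 eV

For emission (electron falling to lower state), the photon energy is:
E_photon = E_4 - E_2 = |-0.850356 - (-3.401425)|
E_photon = 2.551 eV

This energy is carried away by the emitted photon.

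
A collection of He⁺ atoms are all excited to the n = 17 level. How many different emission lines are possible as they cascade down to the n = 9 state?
36

The electron can occupy levels n = 9, 10, ..., 17 during de-excitation — that is m = 17 - 9 + 1 = 9 distinct levels.

The number of distinct spectral lines equals the number of ways to choose 2 of these m levels (each pair gives one possible emission transition):

Number of lines = m(m-1)/2 = 9×8/2 = 36

These correspond to all possible transitions between the 9 levels:
17 → 16, 17 → 15, 17 → 14, 17 → 13, 17 → 12, 17 → 11, 17 → 10, 17 → 9...

Each transition produces a photon with a unique energy (and thus wavelength). This count does not depend on Z.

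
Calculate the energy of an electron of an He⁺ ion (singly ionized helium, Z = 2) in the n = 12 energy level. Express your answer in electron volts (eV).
-0.38 eV

The energy levels of a hydrogen-like atom are given by:
E_n = -13.6057 Z² / n² eV  (with Z = 2 for He⁺)

For n = 12:
E_12 = -13.6057 × 2² / 12²
E_12 = -13.6057 × 4 / 144
E_12 = -0.38 eV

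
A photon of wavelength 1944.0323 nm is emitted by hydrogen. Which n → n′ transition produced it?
n = 8 → n = 4

First, find the photon energy from the wavelength (hc = 1239.84 eV·nm):
E = hc/λ = 1239.84 eV·nm / 1944.0323 nm = 0.63776718 eV

The energy levels of hydrogen satisfy E_n = -13.6057 / n² eV, so an emission n_i → n_f releases
ΔE = 13.6057 × (1/n_f² − 1/n_i²) eV.

Setting ΔE equal to the photon energy:
1/n_f² − 1/n_i² = 0.63776718 / 13.6057 = 0.046874999

Since 1/n_i² must be positive, we need 1/n_f² > 0.046874999, i.e. n_f ≤ 4. For each allowed n_f, solve n_i = (1/n_f² − 0.046874999)^(−1/2) and check whether it is a whole number:
  n_f = 1: 1/n_i² = 1.000000000 − 0.046874999 = 0.953125001 → n_i = 1.024  (not an integer) ✗
  n_f = 2: 1/n_i² = 0.250000000 − 0.046874999 = 0.203125001 → n_i = 2.219  (not an integer) ✗
  n_f = 3: 1/n_i² = 0.111111111 − 0.046874999 = 0.064236112 → n_i = 3.946  (not an integer) ✗
  n_f = 4: 1/n_i² = 0.062500000 − 0.046874999 = 0.015625001 → n_i = 8.000  → integer, n_i = 8 ✓

Only n_f = 4 gives an integer upper level, n_i = 8.

The transition is from n = 8 to n = 4 (emission).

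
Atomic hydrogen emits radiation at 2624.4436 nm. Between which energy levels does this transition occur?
n = 6 → n = 4

First, find the photon energy from the wavelength (hc = 1239.84 eV·nm):
E = hc/λ = 1239.84 eV·nm / 2624.4436 nm = 0.47242014 eV

The energy levels of hydrogen satisfy E_n = -13.6057 / n² eV, so an emission n_i → n_f releases
ΔE = 13.6057 × (1/n_f² − 1/n_i²) eV.

Setting ΔE equal to the photon energy:
1/n_f² − 1/n_i² = 0.47242014 / 13.6057 = 0.034722222

Since 1/n_i² must be positive, we need 1/n_f² > 0.034722222, i.e. n_f ≤ 5. For each allowed n_f, solve n_i = (1/n_f² − 0.034722222)^(−1/2) and check whether it is a whole number:
  n_f = 1: 1/n_i² = 1.000000000 − 0.034722222 = 0.965277778 → n_i = 1.018  (not an integer) ✗
  n_f = 2: 1/n_i² = 0.250000000 − 0.034722222 = 0.215277778 → n_i = 2.155  (not an integer) ✗
  n_f = 3: 1/n_i² = 0.111111111 − 0.034722222 = 0.076388889 → n_i = 3.618  (not an integer) ✗
  n_f = 4: 1/n_i² = 0.062500000 − 0.034722222 = 0.027777778 → n_i = 6.000  → integer, n_i = 6 ✓
  n_f = 5: 1/n_i² = 0.040000000 − 0.034722222 = 0.005277778 → n_i = 13.765  (not an integer) ✗

Only n_f = 4 gives an integer upper level, n_i = 6.

The transition is from n = 6 to n = 4 (emission).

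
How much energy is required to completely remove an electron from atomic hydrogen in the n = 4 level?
0.850 eV

The ionization energy is the energy needed to remove the electron completely (n → ∞).

For hydrogen, E_n = -13.6057 eV / n².

At n = 4: E_4 = -13.6057 / 4² = -0.850356 eV
At n = ∞: E_∞ = 0 eV

Ionization energy = E_∞ - E_4 = 0 - (-0.850356) = 0.850356 eV
Ionization energy ≈ 0.850 eV

This is also called the binding energy of the electron in state n = 4.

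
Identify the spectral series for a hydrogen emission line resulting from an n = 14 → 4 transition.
Brackett series

The spectral series in hydrogen are named based on the final (lower) energy level:
- Lyman series: n_final = 1 (ultraviolet)
- Balmer series: n_final = 2 (visible/near-UV)
- Paschen series: n_final = 3 (infrared)
- Brackett series: n_final = 4 (infrared)
- Pfund series: n_final = 5 (far infrared)

Since this transition ends at n = 4, it belongs to the Brackett series.

For reference, this 14 → 4 line has photon energy
ΔE = 13.6057 eV × (1/4² - 1/14²) = 0.78093941327 eV,
corresponding to wavelength λ = hc/ΔE = 1239.84 eV·nm / 0.78093941327 eV = 1587.62636 nm in the infrared region.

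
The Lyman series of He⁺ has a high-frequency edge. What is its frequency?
1.316e+16 Hz

The series limit corresponds to the transition from n = ∞ to n = 1.
This is the highest energy (shortest wavelength) transition in the Lyman series.

E_∞ = 0 eV
E_1 = -13.6057 × 2² / 1² = -54.42280000 eV

Energy at series limit:
ΔE = E_∞ - E_1 = 0 - (-54.42280000) = 54.42280000 eV
E = 54.42280000 eV × (1.602177 × 10⁻¹⁹ J/eV) = 8.71950e-18 J
f = E/h = 8.71950e-18 J / (6.62607 × 10⁻³⁴ J·s) = 1.316e+16 Hz

This energy equals the ionization energy from the n = 1 state of He⁺.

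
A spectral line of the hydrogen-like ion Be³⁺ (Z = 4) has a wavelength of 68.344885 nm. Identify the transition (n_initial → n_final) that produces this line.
n = 6 → n = 3

First, find the photon energy from the wavelength (hc = 1239.84 eV·nm):
E = hc/λ = 1239.84 eV·nm / 68.344885 nm = 18.140933 eV

The energy levels of Be³⁺ satisfy E_n = -13.6057 × 4² / n² eV, so an emission n_i → n_f releases
ΔE = 13.6057 × 4² × (1/n_f² − 1/n_i²) eV.

Setting ΔE equal to the photon energy:
1/n_f² − 1/n_i² = 18.140933 / (13.6057 × 4²) = 0.083333332

Since 1/n_i² must be positive, we need 1/n_f² > 0.083333332, i.e. n_f ≤ 3. For each allowed n_f, solve n_i = (1/n_f² − 0.083333332)^(−1/2) and check whether it is a whole number:
  n_f = 1: 1/n_i² = 1.000000000 − 0.083333332 = 0.916666668 → n_i = 1.044  (not an integer) ✗
  n_f = 2: 1/n_i² = 0.250000000 − 0.083333332 = 0.166666668 → n_i = 2.449  (not an integer) ✗
  n_f = 3: 1/n_i² = 0.111111111 − 0.083333332 = 0.027777779 → n_i = 6.000  → integer, n_i = 6 ✓

Only n_f = 3 gives an integer upper level, n_i = 6.

The transition is from n = 6 to n = 3 (emission).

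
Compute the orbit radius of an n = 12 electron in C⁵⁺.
1.2700 nm (or 12.7003 Å)

The Bohr radius formula is:
r_n = n² a₀ / Z

where a₀ = 0.0529177 nm is the Bohr radius.

For C⁵⁺ (Z = 6) at n = 12:
r_12 = 12² × 0.0529177 nm / 6
r_12 = 144 × 0.0529177 nm / 6
r_12 = 7.62015 nm / 6
r_12 = 1.2700 nm

The electron orbits at approximately 1.2700 nm from the nucleus.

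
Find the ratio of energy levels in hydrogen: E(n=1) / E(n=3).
9.000000

Using E_n = -13.6057 Z² / n² eV with Z = 1:

E_1 = -13.6057 / 1² = -13.6057 / 1 = -13.605700000000 eV
E_3 = -13.6057 / 3² = -13.6057 / 9 = -1.511744444444 eV

The ratio is:
E_1/E_3 = (-13.605700000000) / (-1.511744444444)
E_1/E_3 = (-13.6057/1) / (-13.6057/9)
E_1/E_3 = 9/1
E_1/E_3 = 9.000000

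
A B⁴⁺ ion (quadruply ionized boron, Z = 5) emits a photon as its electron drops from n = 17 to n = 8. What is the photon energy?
4.13776 eV

The energy levels are E_n = -13.6057 Z² eV / n².

Energy at n = 17: E_17 = -13.6057 × 5² / 17² = -1.17696367 eV
Energy at n = 8: E_8 = -13.6057 × 5² / 8² = -5.31472656 eV

For emission (electron falling to lower state), the photon energy is:
E_photon = E_17 - E_8 = |-1.17696367 - (-5.31472656)|
E_photon = 4.13776 eV

This energy is carried away by the emitted photon.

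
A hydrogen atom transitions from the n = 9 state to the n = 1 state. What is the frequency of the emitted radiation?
3.24923e+15 Hz

First, find the transition energy:
E_9 = -13.6057 / 9² = -0.16797160 eV
E_1 = -13.6057 / 1² = -13.60570000 eV
|ΔE| = |E_1 - E_9| = 13.43772840 eV

Convert to Joules: E = 13.43772840 eV × (1.602177 × 10⁻¹⁹ J/eV) = 2.1529619e-18 J

Using E = hf:
f = E/h = 2.1529619e-18 J / (6.62607 × 10⁻³⁴ J·s)
f = 3.24923e+15 Hz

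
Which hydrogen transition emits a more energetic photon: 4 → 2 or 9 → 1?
9 → 1

Calculate the energy for each transition:

Transition 4 → 2:
ΔE₁ = |E_2 - E_4| = |-13.6057/2² - (-13.6057/4²)|
ΔE₁ = |-3.4014250000 - (-0.8503562500)| = 2.5510688 eV

Transition 9 → 1:
ΔE₂ = |E_1 - E_9| = |-13.6057/1² - (-13.6057/9²)|
ΔE₂ = |-13.6057000000 - (-0.1679716049)| = 13.4377284 eV

Since 13.4377284 eV > 2.5510688 eV, the transition 9 → 1 emits the more energetic photon.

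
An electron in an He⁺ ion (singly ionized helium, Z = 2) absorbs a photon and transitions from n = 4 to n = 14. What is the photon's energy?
3.12376 eV

The energy levels of a hydrogen-like atom are E_n = -13.6057 Z² eV / n².

Energy at n = 4: E_4 = -13.6057 × 2² / 4² = -3.40142500 eV
Energy at n = 14: E_14 = -13.6057 × 2² / 14² = -0.27766735 eV

The excitation energy is the difference:
ΔE = E_14 - E_4
ΔE = -0.27766735 - (-3.40142500)
ΔE = 3.12376 eV

Since this is positive, energy must be absorbed (photon absorption).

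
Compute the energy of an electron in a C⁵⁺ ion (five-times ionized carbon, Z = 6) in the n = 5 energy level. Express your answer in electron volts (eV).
-19.5922 eV

The energy levels of a hydrogen-like atom are given by:
E_n = -13.6057 Z² / n² eV  (with Z = 6 for C⁵⁺)

For n = 5:
E_5 = -13.6057 × 6² / 5²
E_5 = -13.6057 × 36 / 25
E_5 = -19.5922 eV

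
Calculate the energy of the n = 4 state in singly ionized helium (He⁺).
-3.401 eV

For hydrogen-like ions, the energy levels scale with Z²:
E_n = -13.6057 Z² / n² eV

For He⁺ (Z = 2) at n = 4:
E_4 = -13.6057 × 2² / 4²
E_4 = -13.6057 × 4 / 16
E_4 = -54.4228 / 16
E_4 = -3.401 eV

The energy is 4 times more negative than hydrogen at the same n due to the stronger nuclear charge.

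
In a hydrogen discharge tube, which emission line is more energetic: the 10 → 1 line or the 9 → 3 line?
10 → 1

Calculate the energy for each transition:

Transition 10 → 1:
ΔE₁ = |E_1 - E_10| = |-13.6057/1² - (-13.6057/10²)|
ΔE₁ = |-13.60570000 - (-0.13605700)| = 13.46964 eV

Transition 9 → 3:
ΔE₂ = |E_3 - E_9| = |-13.6057/3² - (-13.6057/9²)|
ΔE₂ = |-1.51174444 - (-0.16797160)| = 1.34377 eV

Since 13.46964 eV > 1.34377 eV, the transition 10 → 1 emits the more energetic photon.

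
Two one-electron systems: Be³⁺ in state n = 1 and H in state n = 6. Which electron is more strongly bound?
Be³⁺ at n = 1 (E = -217.691200 eV)

Using E_n = -13.6057 Z² / n² eV:

Be³⁺ (Z = 4) at n = 1:
E = -13.6057 × 4² / 1² = -13.6057 × 16 / 1 = -217.691200000 eV

H (Z = 1) at n = 6:
E = -13.6057 × 1² / 6² = -13.6057 × 1 / 36 = -0.377936111 eV

Since -217.691200000 eV < -0.377936111 eV,
Be³⁺ at n = 1 is more tightly bound (requires more energy to ionize).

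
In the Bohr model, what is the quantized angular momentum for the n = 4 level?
4.22e-34 J·s (or 4ℏ)

In the Bohr model, angular momentum is quantized:
L = nℏ

where ℏ = h/(2π) = 1.0546e-34 J·s

For n = 4:
L = 4 × 1.0546e-34 J·s
L = 4.22e-34 J·s

This can also be written as L = 4ℏ.
The angular momentum is an integer multiple of the reduced Planck constant.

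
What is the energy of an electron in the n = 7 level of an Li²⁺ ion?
-2.50 eV

For hydrogen-like ions, the energy levels scale with Z²:
E_n = -13.6057 Z² / n² eV

For Li²⁺ (Z = 3) at n = 7:
E_7 = -13.6057 × 3² / 7²
E_7 = -13.6057 × 9 / 49
E_7 = -122.4513 / 49
E_7 = -2.50 eV

The energy is 9 times more negative than hydrogen at the same n due to the stronger nuclear charge.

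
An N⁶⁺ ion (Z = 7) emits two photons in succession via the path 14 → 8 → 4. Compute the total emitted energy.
38.26603 eV

The energy levels of N⁶⁺ are E_n = -13.6057 × 7² / n² eV.

First transition (14 → 8):
ΔE₁ = |E_8 - E_14|
ΔE₁ = |-10.41686406250 - (-3.40142500000)| = 7.01543906 eV

Second transition (8 → 4):
ΔE₂ = |E_4 - E_8|
ΔE₂ = |-41.66745625000 - (-10.41686406250)| = 31.25059219 eV

Total energy released:
E_total = ΔE₁ + ΔE₂ = 7.01543906 + 31.25059219 = 38.26603 eV

Note: This equals the direct transition 14 → 4: 38.26603 eV ✓
Energy is conserved regardless of the path taken.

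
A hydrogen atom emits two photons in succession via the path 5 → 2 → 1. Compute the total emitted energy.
13.06147 eV

The energy levels of hydrogen are E_n = -13.6057 / n² eV.

First transition (5 → 2):
ΔE₁ = |E_2 - E_5|
ΔE₁ = |-3.40142500000 - (-0.54422800000)| = 2.85719700 eV

Second transition (2 → 1):
ΔE₂ = |E_1 - E_2|
ΔE₂ = |-13.60570000000 - (-3.40142500000)| = 10.20427500 eV

Total energy released:
E_total = ΔE₁ + ΔE₂ = 2.85719700 + 10.20427500 = 13.06147 eV

Note: This equals the direct transition 5 → 1: 13.06147 eV ✓
Energy is conserved regardless of the path taken.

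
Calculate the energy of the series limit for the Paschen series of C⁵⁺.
54.422800 eV

The series limit corresponds to the transition from n = ∞ to n = 3.
This is the highest energy (shortest wavelength) transition in the Paschen series.

E_∞ = 0 eV
E_3 = -13.6057 × 6² / 3² = -54.422800 eV

Energy at series limit:
ΔE = E_∞ - E_3 = 0 - (-54.422800) = 54.422800 eV

This energy equals the ionization energy from the n = 3 state of C⁵⁺.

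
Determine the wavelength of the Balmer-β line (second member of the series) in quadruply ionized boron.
19.440 nm

The lines of a series are numbered from the longest wavelength (smallest ΔE) outward; the second line is the transition from n = n_f + 2 to n_f.
The Balmer series has all transitions ending at n_f = 2.

For B⁴⁺ (Z = 5), the second line (β-line) is the jump from n = 4 to n = 2:
E_4 = -13.6057 × 5² / 4² = -21.25891 eV
E_2 = -13.6057 × 5² / 2² = -85.03563 eV
ΔE = E_4 - E_2 = 63.77672 eV

λ = hc/E = 1239.84 eV·nm / 63.77672 eV
λ = 19.440 nm

This is the β-line of the Balmer series in B⁴⁺.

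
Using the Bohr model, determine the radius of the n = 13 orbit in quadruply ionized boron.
1.7886 nm (or 17.8862 Å)

The Bohr radius formula is:
r_n = n² a₀ / Z

where a₀ = 0.0529177 nm is the Bohr radius.

For B⁴⁺ (Z = 5) at n = 13:
r_13 = 13² × 0.0529177 nm / 5
r_13 = 169 × 0.0529177 nm / 5
r_13 = 8.94309 nm / 5
r_13 = 1.7886 nm

The electron orbits at approximately 1.7886 nm from the nucleus.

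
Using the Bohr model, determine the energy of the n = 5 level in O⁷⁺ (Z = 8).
-34.8306 eV

For hydrogen-like ions, the energy levels scale with Z²:
E_n = -13.6057 Z² / n² eV

For O⁷⁺ (Z = 8) at n = 5:
E_5 = -13.6057 × 8² / 5²
E_5 = -13.6057 × 64 / 25
E_5 = -870.7648 / 25
E_5 = -34.8306 eV

The energy is 64 times more negative than hydrogen at the same n due to the stronger nuclear charge.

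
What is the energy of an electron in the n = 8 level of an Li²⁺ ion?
-1.9133 eV

For hydrogen-like ions, the energy levels scale with Z²:
E_n = -13.6057 Z² / n² eV

For Li²⁺ (Z = 3) at n = 8:
E_8 = -13.6057 × 3² / 8²
E_8 = -13.6057 × 9 / 64
E_8 = -122.4513 / 64
E_8 = -1.9133 eV

The energy is 9 times more negative than hydrogen at the same n due to the stronger nuclear charge.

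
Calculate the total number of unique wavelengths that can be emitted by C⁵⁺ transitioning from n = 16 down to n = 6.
55

The electron can occupy levels n = 6, 7, ..., 16 during de-excitation — that is m = 16 - 6 + 1 = 11 distinct levels.

The number of distinct spectral lines equals the number of ways to choose 2 of these m levels (each pair gives one possible emission transition):

Number of lines = m(m-1)/2 = 11×10/2 = 55

These correspond to all possible transitions between the 11 levels:
16 → 15, 16 → 14, 16 → 13, 16 → 12, 16 → 11, 16 → 10, 16 → 9, 16 → 8...

Each transition produces a photon with a unique energy (and thus wavelength). This count does not depend on Z.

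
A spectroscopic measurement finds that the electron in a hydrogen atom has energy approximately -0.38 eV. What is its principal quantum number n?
n = 6

The exact energy levels follow E_n = -13.6057 eV / n².

The measured value (-0.38 eV) is reported to only 2 significant figures, so we must test candidate n values and see which one matches to that precision.

Candidate energies:
  n = 4:  E = -13.6057/4² = -0.85036 eV
  n = 5:  E = -13.6057/5² = -0.54423 eV
  n = 6:  E = -13.6057/6² = -0.37794 eV  ← matches
  n = 7:  E = -13.6057/7² = -0.27767 eV
  n = 8:  E = -13.6057/8² = -0.21259 eV

Checking against the measurement of -0.38 eV (2 sig figs), only n = 6 agrees:
E_6 = -0.37794 eV, which rounds to -0.38 eV ✓

Therefore n = 6.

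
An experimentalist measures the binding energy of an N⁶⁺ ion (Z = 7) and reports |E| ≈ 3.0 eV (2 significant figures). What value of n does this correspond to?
n = 15

The exact energy levels follow E_n = -13.6057 Z² / n² eV with Z = 7.

The measured value (-3.0 eV) is reported to only 2 significant figures, so we must test candidate n values and see which one matches to that precision.

Candidate energies:
  n = 13:  E = -13.6057 × 7² / 13² = -3.94485 eV
  n = 14:  E = -13.6057 × 7² / 14² = -3.40143 eV
  n = 15:  E = -13.6057 × 7² / 15² = -2.96302 eV  ← matches
  n = 16:  E = -13.6057 × 7² / 16² = -2.60422 eV
  n = 17:  E = -13.6057 × 7² / 17² = -2.30685 eV

Checking against the measurement of -3.0 eV (2 sig figs), only n = 15 agrees:
E_15 = -2.96302 eV, which rounds to -3.0 eV ✓

Therefore n = 15.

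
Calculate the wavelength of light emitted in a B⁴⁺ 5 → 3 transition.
51.2587 nm

First, find the transition energy using E_n = -13.6057 Z² / n² eV:
E_5 = -13.6057 × 5² / 5² = -13.605700 eV
E_3 = -13.6057 × 5² / 3² = -37.793611 eV

Photon energy: |ΔE| = |E_3 - E_5| = 24.187911 eV

Convert to wavelength using E = hc/λ with hc = 1239.84 eV·nm:
λ = hc/E = 1239.84 eV·nm / 24.187911 eV
λ = 51.2587 nm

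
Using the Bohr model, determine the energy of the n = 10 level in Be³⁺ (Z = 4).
-2.177 eV

For hydrogen-like ions, the energy levels scale with Z²:
E_n = -13.6057 Z² / n² eV

For Be³⁺ (Z = 4) at n = 10:
E_10 = -13.6057 × 4² / 10²
E_10 = -13.6057 × 16 / 100
E_10 = -217.6912 / 100
E_10 = -2.177 eV

The energy is 16 times more negative than hydrogen at the same n due to the stronger nuclear charge.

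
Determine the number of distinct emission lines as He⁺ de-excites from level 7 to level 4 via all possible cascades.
6

The electron can occupy levels n = 4, 5, ..., 7 during de-excitation — that is m = 7 - 4 + 1 = 4 distinct levels.

The number of distinct spectral lines equals the number of ways to choose 2 of these m levels (each pair gives one possible emission transition):

Number of lines = m(m-1)/2 = 4×3/2 = 6

These correspond to all possible transitions between the 4 levels:
7 → 6, 7 → 5, 7 → 4, 6 → 5, 6 → 4, 5 → 4

Each transition produces a photon with a unique energy (and thus wavelength). This count does not depend on Z.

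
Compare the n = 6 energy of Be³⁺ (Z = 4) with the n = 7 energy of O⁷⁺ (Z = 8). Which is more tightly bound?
O⁷⁺ at n = 7 (E = -17.771 eV)

Using E_n = -13.6057 Z² / n² eV:

Be³⁺ (Z = 4) at n = 6:
E = -13.6057 × 4² / 6² = -13.6057 × 16 / 36 = -6.046978 eV

O⁷⁺ (Z = 8) at n = 7:
E = -13.6057 × 8² / 7² = -13.6057 × 64 / 49 = -17.770710 eV

Since -17.770710 eV < -6.046978 eV,
O⁷⁺ at n = 7 is more tightly bound (requires more energy to ionize).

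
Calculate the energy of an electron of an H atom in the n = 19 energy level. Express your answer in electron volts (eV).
-0.037689 eV

The energy levels of a hydrogen-like atom are given by:
E_n = -13.6057 eV / n²

For n = 19:
E_19 = -13.6057 eV / 19²
E_19 = -13.6057 eV / 361
E_19 = -0.037689 eV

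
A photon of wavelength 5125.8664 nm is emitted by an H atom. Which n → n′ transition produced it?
n = 10 → n = 6

First, find the photon energy from the wavelength (hc = 1239.84 eV·nm):
E = hc/λ = 1239.84 eV·nm / 5125.8664 nm = 0.24187911 eV

The energy levels of hydrogen satisfy E_n = -13.6057 / n² eV, so an emission n_i → n_f releases
ΔE = 13.6057 × (1/n_f² − 1/n_i²) eV.

Setting ΔE equal to the photon energy:
1/n_f² − 1/n_i² = 0.24187911 / 13.6057 = 0.017777778

Since 1/n_i² must be positive, we need 1/n_f² > 0.017777778, i.e. n_f ≤ 7. For each allowed n_f, solve n_i = (1/n_f² − 0.017777778)^(−1/2) and check whether it is a whole number:
  n_f = 1: 1/n_i² = 1.000000000 − 0.017777778 = 0.982222222 → n_i = 1.009  (not an integer) ✗
  n_f = 2: 1/n_i² = 0.250000000 − 0.017777778 = 0.232222222 → n_i = 2.075  (not an integer) ✗
  n_f = 3: 1/n_i² = 0.111111111 − 0.017777778 = 0.093333333 → n_i = 3.273  (not an integer) ✗
  n_f = 4: 1/n_i² = 0.062500000 − 0.017777778 = 0.044722222 → n_i = 4.729  (not an integer) ✗
  n_f = 5: 1/n_i² = 0.040000000 − 0.017777778 = 0.022222222 → n_i = 6.708  (not an integer) ✗
  n_f = 6: 1/n_i² = 0.027777778 − 0.017777778 = 0.010000000 → n_i = 10.000  → integer, n_i = 10 ✓
  n_f = 7: 1/n_i² = 0.020408163 − 0.017777778 = 0.002630385 → n_i = 19.498  (not an integer) ✗

Only n_f = 6 gives an integer upper level, n_i = 10.

The transition is from n = 10 to n = 6 (emission).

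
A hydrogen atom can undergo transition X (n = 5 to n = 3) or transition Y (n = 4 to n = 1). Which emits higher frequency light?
4 → 1

Calculate the energy for each transition:

Transition 5 → 3:
ΔE₁ = |E_3 - E_5| = |-13.6057/3² - (-13.6057/5²)|
ΔE₁ = |-1.51174444 - (-0.54422800)| = 0.96752 eV

Transition 4 → 1:
ΔE₂ = |E_1 - E_4| = |-13.6057/1² - (-13.6057/4²)|
ΔE₂ = |-13.60570000 - (-0.85035625)| = 12.75534 eV

Since 12.75534 eV > 0.96752 eV, the transition 4 → 1 emits the more energetic photon.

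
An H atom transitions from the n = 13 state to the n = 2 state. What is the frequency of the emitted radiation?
8.03e+14 Hz

First, find the transition energy:
E_13 = -13.6057 / 13² = -0.080507 eV
E_2 = -13.6057 / 2² = -3.401425 eV
|ΔE| = |E_2 - E_13| = 3.320918 eV

Convert to Joules: E = 3.320918 eV × (1.602177 × 10⁻¹⁹ J/eV) = 5.3207e-19 J

Using E = hf:
f = E/h = 5.3207e-19 J / (6.62607 × 10⁻³⁴ J·s)
f = 8.03e+14 Hz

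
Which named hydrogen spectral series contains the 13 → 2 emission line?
Balmer series

The spectral series in hydrogen are named based on the final (lower) energy level:
- Lyman series: n_final = 1 (ultraviolet)
- Balmer series: n_final = 2 (visible/near-UV)
- Paschen series: n_final = 3 (infrared)
- Brackett series: n_final = 4 (infrared)
- Pfund series: n_final = 5 (far infrared)

Since this transition ends at n = 2, it belongs to the Balmer series.

For reference, this 13 → 2 line has photon energy
ΔE = 13.6057 eV × (1/2² - 1/13²) = 3.3209178994 eV,
corresponding to wavelength λ = hc/ΔE = 1239.84 eV·nm / 3.3209178994 eV = 373.342563 nm in the visible/near-UV region.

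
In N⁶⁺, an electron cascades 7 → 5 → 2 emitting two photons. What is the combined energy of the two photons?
153.0641 eV

The energy levels of N⁶⁺ are E_n = -13.6057 × 7² / n² eV.

First transition (7 → 5):
ΔE₁ = |E_5 - E_7|
ΔE₁ = |-26.6671720000 - (-13.6057000000)| = 13.0614720 eV

Second transition (5 → 2):
ΔE₂ = |E_2 - E_5|
ΔE₂ = |-166.6698250000 - (-26.6671720000)| = 140.0026530 eV

Total energy released:
E_total = ΔE₁ + ΔE₂ = 13.0614720 + 140.0026530 = 153.0641 eV

Note: This equals the direct transition 7 → 2: 153.0641 eV ✓
Energy is conserved regardless of the path taken.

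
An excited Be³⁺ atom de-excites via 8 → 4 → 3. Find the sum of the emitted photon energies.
20.7865 eV

The energy levels of Be³⁺ are E_n = -13.6057 × 4² / n² eV.

First transition (8 → 4):
ΔE₁ = |E_4 - E_8|
ΔE₁ = |-13.6057000000 - (-3.4014250000)| = 10.2042750 eV

Second transition (4 → 3):
ΔE₂ = |E_3 - E_4|
ΔE₂ = |-24.1879111111 - (-13.6057000000)| = 10.5822111 eV

Total energy released:
E_total = ΔE₁ + ΔE₂ = 10.2042750 + 10.5822111 = 20.7865 eV

Note: This equals the direct transition 8 → 3: 20.7865 eV ✓
Energy is conserved regardless of the path taken.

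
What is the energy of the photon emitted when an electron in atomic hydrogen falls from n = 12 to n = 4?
0.75587 eV

The energy levels are E_n = -13.6057 eV / n².

Energy at n = 12: E_12 = -13.6057 / 12² = -0.09448403 eV
Energy at n = 4: E_4 = -13.6057 / 4² = -0.85035625 eV

For emission (electron falling to lower state), the photon energy is:
E_photon = E_12 - E_4 = |-0.09448403 - (-0.85035625)|
E_photon = 0.75587 eV

This energy is carried away by the emitted photon.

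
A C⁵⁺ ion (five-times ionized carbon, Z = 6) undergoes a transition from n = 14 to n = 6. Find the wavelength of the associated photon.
111.62998 nm

First, find the transition energy using E_n = -13.6057 Z² / n² eV:
E_14 = -13.6057 × 6² / 14² = -2.49900612 eV
E_6 = -13.6057 × 6² / 6² = -13.60570000 eV

Photon energy: |ΔE| = |E_6 - E_14| = 11.10669388 eV

Convert to wavelength using E = hc/λ with hc = 1239.84 eV·nm:
λ = hc/E = 1239.84 eV·nm / 11.10669388 eV
λ = 111.62998 nm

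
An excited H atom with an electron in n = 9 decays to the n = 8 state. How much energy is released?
0.044617 eV

The energy levels are E_n = -13.6057 eV / n².

Energy at n = 9: E_9 = -13.6057 / 9² = -0.167971605 eV
Energy at n = 8: E_8 = -13.6057 / 8² = -0.212589063 eV

For emission (electron falling to lower state), the photon energy is:
E_photon = E_9 - E_8 = |-0.167971605 - (-0.212589063)|
E_photon = 0.044617 eV

This energy is carried away by the emitted photon.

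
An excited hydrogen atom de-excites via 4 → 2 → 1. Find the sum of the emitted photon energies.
12.7553 eV

The energy levels of hydrogen are E_n = -13.6057 / n² eV.

First transition (4 → 2):
ΔE₁ = |E_2 - E_4|
ΔE₁ = |-3.4014250000 - (-0.8503562500)| = 2.5510688 eV

Second transition (2 → 1):
ΔE₂ = |E_1 - E_2|
ΔE₂ = |-13.6057000000 - (-3.4014250000)| = 10.2042750 eV

Total energy released:
E_total = ΔE₁ + ΔE₂ = 2.5510688 + 10.2042750 = 12.7553 eV

Note: This equals the direct transition 4 → 1: 12.7553 eV ✓
Energy is conserved regardless of the path taken.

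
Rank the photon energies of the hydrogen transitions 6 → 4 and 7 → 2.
7 → 2

Calculate the energy for each transition:

Transition 6 → 4:
ΔE₁ = |E_4 - E_6| = |-13.6057/4² - (-13.6057/6²)|
ΔE₁ = |-0.850356250 - (-0.377936111)| = 0.472420 eV

Transition 7 → 2:
ΔE₂ = |E_2 - E_7| = |-13.6057/2² - (-13.6057/7²)|
ΔE₂ = |-3.401425000 - (-0.277667347)| = 3.123758 eV

Since 3.123758 eV > 0.472420 eV, the transition 7 → 2 emits the more energetic photon.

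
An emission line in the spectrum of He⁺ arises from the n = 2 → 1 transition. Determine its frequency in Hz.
9.8695e+15 Hz

First, find the transition energy:
E_2 = -13.6057 × 2² / 2² = -13.60570000 eV
E_1 = -13.6057 × 2² / 1² = -54.42280000 eV
|ΔE| = |E_1 - E_2| = 40.81710000 eV

Convert to Joules: E = 40.81710000 eV × (1.602177 × 10⁻¹⁹ J/eV) = 6.539622e-18 J

Using E = hf:
f = E/h = 6.539622e-18 J / (6.62607 × 10⁻³⁴ J·s)
f = 9.8695e+15 Hz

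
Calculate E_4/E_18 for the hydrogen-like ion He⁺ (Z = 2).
20.250

Using E_n = -13.6057 Z² / n² eV with Z = 2:

E_4 = -13.6057 × 2² / 4² = -54.4228 / 16 = -3.401425000 eV
E_18 = -13.6057 × 2² / 18² = -54.4228 / 324 = -0.167971605 eV

The ratio is:
E_4/E_18 = (-3.401425000) / (-0.167971605)
E_4/E_18 = (-54.4228/16) / (-54.4228/324)
E_4/E_18 = 324/16
E_4/E_18 = 20.250
(Note: the Z² factors cancel in the ratio.)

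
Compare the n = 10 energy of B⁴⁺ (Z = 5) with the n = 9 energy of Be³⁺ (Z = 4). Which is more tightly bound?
B⁴⁺ at n = 10 (E = -3.40 eV)

Using E_n = -13.6057 Z² / n² eV:

B⁴⁺ (Z = 5) at n = 10:
E = -13.6057 × 5² / 10² = -13.6057 × 25 / 100 = -3.40143 eV

Be³⁺ (Z = 4) at n = 9:
E = -13.6057 × 4² / 9² = -13.6057 × 16 / 81 = -2.68755 eV

Since -3.40143 eV < -2.68755 eV,
B⁴⁺ at n = 10 is more tightly bound (requires more energy to ionize).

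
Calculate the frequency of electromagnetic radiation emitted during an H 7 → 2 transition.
7.55e+14 Hz

First, find the transition energy:
E_7 = -13.6057 / 7² = -0.277667 eV
E_2 = -13.6057 / 2² = -3.401425 eV
|ΔE| = |E_2 - E_7| = 3.123758 eV

Convert to Joules: E = 3.123758 eV × (1.602177 × 10⁻¹⁹ J/eV) = 5.0048e-19 J

Using E = hf:
f = E/h = 5.0048e-19 J / (6.62607 × 10⁻³⁴ J·s)
f = 7.55e+14 Hz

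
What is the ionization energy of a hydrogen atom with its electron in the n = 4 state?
0.850356 eV

The ionization energy is the energy needed to remove the electron completely (n → ∞).

For hydrogen, E_n = -13.6057 eV / n².

At n = 4: E_4 = -13.6057 / 4² = -0.850356250 eV
At n = ∞: E_∞ = 0 eV

Ionization energy = E_∞ - E_4 = 0 - (-0.850356250) = 0.850356250 eV
Ionization energy ≈ 0.850356 eV

This is also called the binding energy of the electron in state n = 4.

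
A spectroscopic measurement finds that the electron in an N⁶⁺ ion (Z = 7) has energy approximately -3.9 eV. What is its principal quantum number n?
n = 13

The exact energy levels follow E_n = -13.6057 Z² / n² eV with Z = 7.

The measured value (-3.9 eV) is reported to only 2 significant figures, so we must test candidate n values and see which one matches to that precision.

Candidate energies:
  n = 11:  E = -13.6057 × 7² / 11² = -5.50975 eV
  n = 12:  E = -13.6057 × 7² / 12² = -4.62972 eV
  n = 13:  E = -13.6057 × 7² / 13² = -3.94485 eV  ← matches
  n = 14:  E = -13.6057 × 7² / 14² = -3.40143 eV
  n = 15:  E = -13.6057 × 7² / 15² = -2.96302 eV

Checking against the measurement of -3.9 eV (2 sig figs), only n = 13 agrees:
E_13 = -3.94485 eV, which rounds to -3.9 eV ✓

Therefore n = 13.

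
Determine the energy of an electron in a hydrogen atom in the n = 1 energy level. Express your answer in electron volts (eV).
-13.606 eV

The energy levels of a hydrogen-like atom are given by:
E_n = -13.6057 eV / n²

For n = 1:
E_1 = -13.6057 eV / 1²
E_1 = -13.6057 eV / 1
E_1 = -13.606 eV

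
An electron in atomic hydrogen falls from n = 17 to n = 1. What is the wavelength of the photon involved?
91.443 nm

First, find the transition energy using E_n = -13.6057 / n² eV:
E_17 = -13.6057 / 17² = -0.04708 eV
E_1 = -13.6057 / 1² = -13.60570 eV

Photon energy: |ΔE| = |E_1 - E_17| = 13.55862 eV

Convert to wavelength using E = hc/λ with hc = 1239.84 eV·nm:
λ = hc/E = 1239.84 eV·nm / 13.55862 eV
λ = 91.443 nm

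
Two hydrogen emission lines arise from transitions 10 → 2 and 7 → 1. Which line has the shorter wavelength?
7 → 1

Calculate the energy for each transition:

Transition 10 → 2:
ΔE₁ = |E_2 - E_10| = |-13.6057/2² - (-13.6057/10²)|
ΔE₁ = |-3.40142500000 - (-0.13605700000)| = 3.26536800 eV

Transition 7 → 1:
ΔE₂ = |E_1 - E_7| = |-13.6057/1² - (-13.6057/7²)|
ΔE₂ = |-13.60570000000 - (-0.27766734694)| = 13.32803265 eV

Since 13.32803265 eV > 3.26536800 eV, the transition 7 → 1 emits the more energetic photon.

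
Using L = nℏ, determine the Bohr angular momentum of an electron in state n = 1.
1.055e-34 J·s (or 1ℏ)

In the Bohr model, angular momentum is quantized:
L = nℏ

where ℏ = h/(2π) = 1.05457e-34 J·s

For n = 1:
L = 1 × 1.05457e-34 J·s
L = 1.055e-34 J·s

This can also be written as L = 1ℏ.
The angular momentum is an integer multiple of the reduced Planck constant.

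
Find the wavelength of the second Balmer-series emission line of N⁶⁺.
9.91853 nm

The lines of a series are numbered from the longest wavelength (smallest ΔE) outward; the second line is the transition from n = n_f + 2 to n_f.
The Balmer series has all transitions ending at n_f = 2.

For N⁶⁺ (Z = 7), the second line (β-line) is the jump from n = 4 to n = 2:
E_4 = -13.6057 × 7² / 4² = -41.6674563 eV
E_2 = -13.6057 × 7² / 2² = -166.6698250 eV
ΔE = E_4 - E_2 = 125.0023687 eV

λ = hc/E = 1239.84 eV·nm / 125.0023687 eV
λ = 9.91853 nm

This is the β-line of the Balmer series in N⁶⁺.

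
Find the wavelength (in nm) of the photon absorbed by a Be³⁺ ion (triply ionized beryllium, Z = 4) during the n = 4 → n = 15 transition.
98.103 nm

First, find the transition energy using E_n = -13.6057 Z² / n² eV:
E_4 = -13.6057 × 4² / 4² = -13.60570 eV
E_15 = -13.6057 × 4² / 15² = -0.96752 eV

Photon energy: |ΔE| = |E_15 - E_4| = 12.63818 eV

Convert to wavelength using E = hc/λ with hc = 1239.84 eV·nm:
λ = hc/E = 1239.84 eV·nm / 12.63818 eV
λ = 98.103 nm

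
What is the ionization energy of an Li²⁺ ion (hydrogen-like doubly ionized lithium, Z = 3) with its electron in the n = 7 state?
2.499 eV

The ionization energy is the energy needed to remove the electron completely (n → ∞).

For a hydrogen-like ion with Z = 3, E_n = -13.6057 Z² / n² eV.

At n = 7: E_7 = -13.6057 × 3² / 7² = -2.499006 eV
At n = ∞: E_∞ = 0 eV

Ionization energy = E_∞ - E_7 = 0 - (-2.499006) = 2.499006 eV
Ionization energy ≈ 2.499 eV

This is also called the binding energy of the electron in state n = 7.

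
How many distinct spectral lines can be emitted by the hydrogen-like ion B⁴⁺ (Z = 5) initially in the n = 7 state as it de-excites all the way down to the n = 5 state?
3

The electron can occupy levels n = 5, 6, ..., 7 during de-excitation — that is m = 7 - 5 + 1 = 3 distinct levels.

The number of distinct spectral lines equals the number of ways to choose 2 of these m levels (each pair gives one possible emission transition):

Number of lines = m(m-1)/2 = 3×2/2 = 3

These correspond to all possible transitions between the 3 levels:
7 → 6, 7 → 5, 6 → 5

Each transition produces a photon with a unique energy (and thus wavelength). This count does not depend on Z.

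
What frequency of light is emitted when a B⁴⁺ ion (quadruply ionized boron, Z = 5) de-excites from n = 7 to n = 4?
3.46189e+15 Hz

First, find the transition energy:
E_7 = -13.6057 × 5² / 7² = -6.9416837 eV
E_4 = -13.6057 × 5² / 4² = -21.2589063 eV
|ΔE| = |E_4 - E_7| = 14.3172226 eV

Convert to Joules: E = 14.3172226 eV × (1.602177 × 10⁻¹⁹ J/eV) = 2.2938725e-18 J

Using E = hf:
f = E/h = 2.2938725e-18 J / (6.62607 × 10⁻³⁴ J·s)
f = 3.46189e+15 Hz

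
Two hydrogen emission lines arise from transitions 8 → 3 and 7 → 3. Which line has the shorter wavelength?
8 → 3

Calculate the energy for each transition:

Transition 8 → 3:
ΔE₁ = |E_3 - E_8| = |-13.6057/3² - (-13.6057/8²)|
ΔE₁ = |-1.51174444 - (-0.21258906)| = 1.29916 eV

Transition 7 → 3:
ΔE₂ = |E_3 - E_7| = |-13.6057/3² - (-13.6057/7²)|
ΔE₂ = |-1.51174444 - (-0.27766735)| = 1.23408 eV

Since 1.29916 eV > 1.23408 eV, the transition 8 → 3 emits the more energetic photon.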